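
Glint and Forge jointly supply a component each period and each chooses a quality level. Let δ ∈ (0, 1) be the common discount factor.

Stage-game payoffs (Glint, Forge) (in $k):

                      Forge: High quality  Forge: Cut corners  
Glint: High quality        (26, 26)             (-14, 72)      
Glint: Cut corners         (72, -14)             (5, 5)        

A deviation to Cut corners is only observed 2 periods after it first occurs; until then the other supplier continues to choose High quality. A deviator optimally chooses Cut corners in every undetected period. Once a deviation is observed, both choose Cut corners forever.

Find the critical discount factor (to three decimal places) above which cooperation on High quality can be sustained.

Deviating for the 2 undetected periods gains 72−26 = 46 per period over cooperation, then loses 26−5 = 21 per period forever once punishment starts.
Gain: 46(1 + δ + … + δ^1); loss: 21·δ^2/(1−δ).
No profitable deviation ⇔ 46(1−δ^2) ≤ 21·δ^2, i.e. δ^2 ≥ 46/(46+21) = 46/67.
Hence δ ≥ (46/67)^(1/2) ≈ 0.829.

0.829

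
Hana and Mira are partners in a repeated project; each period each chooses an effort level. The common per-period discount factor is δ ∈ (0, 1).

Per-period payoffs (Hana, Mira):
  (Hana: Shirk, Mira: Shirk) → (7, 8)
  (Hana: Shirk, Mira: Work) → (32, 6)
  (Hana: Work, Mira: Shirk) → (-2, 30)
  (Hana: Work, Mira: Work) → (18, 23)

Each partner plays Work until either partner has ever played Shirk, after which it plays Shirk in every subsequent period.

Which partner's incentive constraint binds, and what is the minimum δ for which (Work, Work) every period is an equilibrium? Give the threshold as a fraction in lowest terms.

Hana; δ ≥ 14/25

For Hana: deviation gain 32−18 = 14, per-period punishment loss 18−7 = 11. IC gives δ ≥ 14/25.
For Mira: gain 7, loss 15 per period, so δ ≥ 7/22.
The tighter constraint is Hana's, so cooperation needs δ ≥ 14/25.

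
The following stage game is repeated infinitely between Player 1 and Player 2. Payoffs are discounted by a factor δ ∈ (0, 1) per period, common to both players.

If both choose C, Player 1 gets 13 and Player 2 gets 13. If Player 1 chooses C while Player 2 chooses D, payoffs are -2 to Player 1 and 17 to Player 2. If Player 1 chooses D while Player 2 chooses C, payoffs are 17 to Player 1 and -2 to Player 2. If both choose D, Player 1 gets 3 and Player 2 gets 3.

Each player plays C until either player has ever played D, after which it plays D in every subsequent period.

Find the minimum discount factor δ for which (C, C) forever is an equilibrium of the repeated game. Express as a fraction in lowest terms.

Cooperation forever yields 13 each period: 13/(1−δ).
Deviating yields 17 once, then 3 forever: 17 + 3δ/(1−δ).
No profitable deviation requires 13/(1−δ) ≥ 17 + 3δ/(1−δ).
Multiplying by (1−δ): 13 ≥ 17(1−δ) + 3δ = 17 − 14δ.
So 14δ ≥ 4, i.e. δ ≥ 4/14 = 2/7.

2/7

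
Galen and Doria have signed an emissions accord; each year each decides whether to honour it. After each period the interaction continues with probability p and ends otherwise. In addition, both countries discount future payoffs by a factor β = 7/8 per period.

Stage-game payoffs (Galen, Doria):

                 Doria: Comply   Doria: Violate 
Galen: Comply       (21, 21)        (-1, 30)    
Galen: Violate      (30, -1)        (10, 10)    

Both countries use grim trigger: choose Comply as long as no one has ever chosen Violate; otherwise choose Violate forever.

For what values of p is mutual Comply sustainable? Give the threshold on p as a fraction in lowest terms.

With continuation probability p and discount β, the effective per-period discount factor is βp.
Grim-trigger IC: βp ≥ (30−21)/(30−10) = 9/20.
So p ≥ (9/20)/(7/8) = 18/35.

18/35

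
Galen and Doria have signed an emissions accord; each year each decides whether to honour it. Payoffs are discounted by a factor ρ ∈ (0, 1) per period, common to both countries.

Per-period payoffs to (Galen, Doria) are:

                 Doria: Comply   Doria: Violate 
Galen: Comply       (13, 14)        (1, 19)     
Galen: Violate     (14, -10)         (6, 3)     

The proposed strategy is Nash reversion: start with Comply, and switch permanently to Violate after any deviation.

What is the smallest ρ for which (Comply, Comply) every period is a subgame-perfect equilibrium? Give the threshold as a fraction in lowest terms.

5/16

For Galen: deviation gain 14−13 = 1, per-period punishment loss 13−6 = 7. IC gives ρ ≥ 1/8.
For Doria: gain 5, loss 11 per period, so ρ ≥ 5/16.
The tighter constraint is Doria's, so cooperation needs ρ ≥ 5/16.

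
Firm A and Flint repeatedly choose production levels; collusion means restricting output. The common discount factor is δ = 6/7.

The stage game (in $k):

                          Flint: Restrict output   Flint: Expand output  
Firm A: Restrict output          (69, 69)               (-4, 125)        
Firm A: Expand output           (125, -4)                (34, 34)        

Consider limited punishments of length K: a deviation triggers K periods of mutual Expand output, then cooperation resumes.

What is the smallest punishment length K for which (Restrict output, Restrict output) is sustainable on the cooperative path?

IC: δ(1−δ^K)/(1−δ) ≥ (125−69)/(69−34) = 8/5.
With δ = 6/7: need 1 − δ^K ≥ 8/5·(1−6/7)/(6/7), i.e. δ^K ≤ 0.7333.
Since (6/7)^2 = 0.7347 and (6/7)^3 = 0.6297, the smallest such K is 3.

3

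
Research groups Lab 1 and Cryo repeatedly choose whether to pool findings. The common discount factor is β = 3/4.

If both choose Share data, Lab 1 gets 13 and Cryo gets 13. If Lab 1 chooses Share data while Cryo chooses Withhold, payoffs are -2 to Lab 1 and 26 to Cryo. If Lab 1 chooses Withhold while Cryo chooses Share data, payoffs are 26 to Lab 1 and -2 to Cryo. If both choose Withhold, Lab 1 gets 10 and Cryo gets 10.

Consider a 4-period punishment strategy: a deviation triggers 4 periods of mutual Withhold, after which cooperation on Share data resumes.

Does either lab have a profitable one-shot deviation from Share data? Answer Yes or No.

A one-shot deviation gives 26 now, then 10 for 4 periods, then back to 13.
Gain from deviating: (26−13) today; loss: (13−10) in each of the next 4 periods.
No-deviation condition: (13−10)(β+…+β^4) ≥ 26−13, i.e. β+…+β^4 ≥ 13/3.
At β = 3/4: β+…+β^4 = 2.0508 < 4.3333.
So cooperation is not sustainable.

Yes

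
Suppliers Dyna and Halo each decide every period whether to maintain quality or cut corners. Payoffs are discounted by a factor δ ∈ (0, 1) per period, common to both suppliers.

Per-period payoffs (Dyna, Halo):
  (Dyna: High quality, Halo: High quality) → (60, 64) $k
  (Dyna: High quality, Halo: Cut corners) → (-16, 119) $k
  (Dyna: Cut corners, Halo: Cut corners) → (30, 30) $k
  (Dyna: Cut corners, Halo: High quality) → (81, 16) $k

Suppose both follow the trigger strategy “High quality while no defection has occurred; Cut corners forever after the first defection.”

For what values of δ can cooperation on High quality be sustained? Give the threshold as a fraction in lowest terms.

55/89

For Dyna: deviation gain 81−60 = 21, per-period punishment loss 60−30 = 30. IC gives δ ≥ 21/51 = 7/17.
For Halo: gain 55, loss 34 per period, so δ ≥ 55/89.
The tighter constraint is Halo's, so cooperation needs δ ≥ 55/89.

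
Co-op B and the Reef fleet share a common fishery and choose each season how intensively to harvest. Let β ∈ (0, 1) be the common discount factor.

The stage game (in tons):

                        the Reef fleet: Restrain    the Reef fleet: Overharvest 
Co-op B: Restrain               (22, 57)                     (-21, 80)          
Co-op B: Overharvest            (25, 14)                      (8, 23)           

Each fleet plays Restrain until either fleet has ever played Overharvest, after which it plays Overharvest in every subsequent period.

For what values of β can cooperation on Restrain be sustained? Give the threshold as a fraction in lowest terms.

Co-op B: cooperation gives 22 each period; deviation gives 25 once then 8 forever.
  22/(1−β) ≥ 25 + 8β/(1−β) ⇒ β ≥ 3/17.
the Reef fleet: cooperation gives 57 each period; deviation gives 80 once then 23 forever.
  β ≥ 23/57.
Both must hold, so the binding constraint is the Reef fleet's: β ≥ 23/57.

23/57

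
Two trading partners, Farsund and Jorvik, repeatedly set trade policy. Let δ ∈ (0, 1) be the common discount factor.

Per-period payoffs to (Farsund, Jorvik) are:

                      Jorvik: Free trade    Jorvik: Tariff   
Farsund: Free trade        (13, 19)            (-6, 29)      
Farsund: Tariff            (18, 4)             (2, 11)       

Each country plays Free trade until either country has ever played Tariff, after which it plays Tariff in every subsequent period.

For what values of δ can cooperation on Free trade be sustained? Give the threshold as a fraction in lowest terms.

Farsund: cooperation gives 13 each period; deviation gives 18 once then 2 forever.
  13/(1−δ) ≥ 18 + 2δ/(1−δ) ⇒ δ ≥ 5/16.
Jorvik: cooperation gives 19 each period; deviation gives 29 once then 11 forever.
  δ ≥ 10/18 = 5/9.
Both must hold, so the binding constraint is Jorvik's: δ ≥ 5/9.

5/9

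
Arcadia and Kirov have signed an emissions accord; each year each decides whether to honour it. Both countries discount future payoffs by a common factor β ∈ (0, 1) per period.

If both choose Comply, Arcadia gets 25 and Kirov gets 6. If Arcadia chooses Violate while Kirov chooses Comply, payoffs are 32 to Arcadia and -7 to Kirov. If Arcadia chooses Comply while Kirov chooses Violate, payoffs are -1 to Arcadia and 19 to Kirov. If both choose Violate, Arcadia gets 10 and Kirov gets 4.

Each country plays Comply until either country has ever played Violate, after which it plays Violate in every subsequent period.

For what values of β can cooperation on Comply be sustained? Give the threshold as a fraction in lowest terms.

For Arcadia: deviation gain 32−25 = 7, per-period punishment loss 25−10 = 15. IC gives β ≥ 7/22.
For Kirov: gain 13, loss 2 per period, so β ≥ 13/15.
The tighter constraint is Kirov's, so cooperation needs β ≥ 13/15.

13/15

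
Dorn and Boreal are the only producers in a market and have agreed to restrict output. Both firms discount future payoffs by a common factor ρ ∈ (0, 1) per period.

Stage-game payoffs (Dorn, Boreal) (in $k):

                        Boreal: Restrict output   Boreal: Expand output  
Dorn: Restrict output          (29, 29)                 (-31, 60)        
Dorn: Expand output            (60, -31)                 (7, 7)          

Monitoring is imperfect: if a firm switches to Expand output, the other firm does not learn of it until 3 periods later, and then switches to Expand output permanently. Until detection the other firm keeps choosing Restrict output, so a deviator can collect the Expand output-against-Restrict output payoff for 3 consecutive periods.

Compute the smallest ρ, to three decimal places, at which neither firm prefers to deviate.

0.836

A deviator earns 60 for 3 periods, then 7 forever; cooperating earns 29 forever. Multiplying the IC by (1−ρ):
29 ≥ 60(1−ρ^3) + 7ρ^3, so 53·ρ^3 ≥ 31 and ρ^3 ≥ 31/53.
ρ ≥ (31/53)^(1/3) ≈ 0.836.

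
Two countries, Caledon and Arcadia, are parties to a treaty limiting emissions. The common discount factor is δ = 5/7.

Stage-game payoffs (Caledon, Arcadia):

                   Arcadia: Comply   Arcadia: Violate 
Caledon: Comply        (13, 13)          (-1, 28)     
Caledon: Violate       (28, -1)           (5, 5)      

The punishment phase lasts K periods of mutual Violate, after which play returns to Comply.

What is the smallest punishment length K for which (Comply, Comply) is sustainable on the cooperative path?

5

Need Σ_{k=1}^{K} δ^k ≥ (28−13)/(13−5) = 1.8750 at δ = 5/7.
At K = 4 the sum is 1.8492 < 1.8750; at K = 5 it is 2.0352 ≥ 1.8750.
So the minimum punishment length is K = 5.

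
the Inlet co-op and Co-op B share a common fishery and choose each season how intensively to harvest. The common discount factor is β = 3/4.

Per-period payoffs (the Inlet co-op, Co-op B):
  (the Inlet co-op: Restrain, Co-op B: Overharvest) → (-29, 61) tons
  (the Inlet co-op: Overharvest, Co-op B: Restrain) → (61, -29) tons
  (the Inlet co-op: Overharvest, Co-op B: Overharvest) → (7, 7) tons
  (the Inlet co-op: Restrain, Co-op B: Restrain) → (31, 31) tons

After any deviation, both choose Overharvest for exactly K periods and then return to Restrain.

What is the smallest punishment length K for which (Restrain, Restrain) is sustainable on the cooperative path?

Need Σ_{k=1}^{K} β^k ≥ (61−31)/(31−7) = 1.2500 at β = 3/4.
At K = 1 the sum is 0.7500 < 1.2500; at K = 2 it is 1.3125 ≥ 1.2500.
So the minimum punishment length is K = 2.

2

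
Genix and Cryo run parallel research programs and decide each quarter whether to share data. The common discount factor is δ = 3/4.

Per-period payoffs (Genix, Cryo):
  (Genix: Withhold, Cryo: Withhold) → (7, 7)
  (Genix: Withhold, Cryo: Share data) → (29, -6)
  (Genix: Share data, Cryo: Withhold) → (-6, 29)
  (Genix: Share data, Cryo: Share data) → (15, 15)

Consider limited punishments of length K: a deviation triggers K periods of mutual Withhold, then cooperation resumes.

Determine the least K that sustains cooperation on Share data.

4

IC: δ(1−δ^K)/(1−δ) ≥ (29−15)/(15−7) = 7/4.
With δ = 3/4: need 1 − δ^K ≥ 7/4·(1−3/4)/(3/4), i.e. δ^K ≤ 0.4167.
Since (3/4)^3 = 0.4219 and (3/4)^4 = 0.3164, the smallest such K is 4.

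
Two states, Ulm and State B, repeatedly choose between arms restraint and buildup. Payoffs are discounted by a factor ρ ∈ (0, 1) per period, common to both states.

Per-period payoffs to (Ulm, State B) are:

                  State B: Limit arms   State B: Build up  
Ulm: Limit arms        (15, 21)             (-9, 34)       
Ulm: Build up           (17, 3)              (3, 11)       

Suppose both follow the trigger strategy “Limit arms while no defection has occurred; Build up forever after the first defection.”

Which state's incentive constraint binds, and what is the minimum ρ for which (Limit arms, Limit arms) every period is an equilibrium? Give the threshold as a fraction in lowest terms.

State B; ρ ≥ 13/23

Ulm: cooperation gives 15 each period; deviation gives 17 once then 3 forever.
  15/(1−ρ) ≥ 17 + 3ρ/(1−ρ) ⇒ ρ ≥ 2/14 = 1/7.
State B: cooperation gives 21 each period; deviation gives 34 once then 11 forever.
  ρ ≥ 13/23.
Both must hold, so the binding constraint is State B's: ρ ≥ 13/23.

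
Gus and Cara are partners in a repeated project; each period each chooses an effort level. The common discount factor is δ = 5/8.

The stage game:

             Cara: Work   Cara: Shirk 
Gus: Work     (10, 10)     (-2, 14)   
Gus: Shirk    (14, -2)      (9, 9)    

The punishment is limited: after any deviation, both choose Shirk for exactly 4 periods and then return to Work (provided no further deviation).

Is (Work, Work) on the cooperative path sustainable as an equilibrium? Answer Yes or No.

No

Comparing payoff streams over the 5 periods until play realigns: cooperate → 10(1+δ+…+δ^4); deviate → 14 + 9(δ+…+δ^4).
Cooperation is sustained iff (10−9)(δ+…+δ^4) ≥ 14−10.
δ+…+δ^4 = 5/8·(1−(5/8)^4)/(1−5/8) = 1.4124, and (14−10)/(10−9) = 4.0000.
1.4124 < 4.0000, so cooperation is not sustainable.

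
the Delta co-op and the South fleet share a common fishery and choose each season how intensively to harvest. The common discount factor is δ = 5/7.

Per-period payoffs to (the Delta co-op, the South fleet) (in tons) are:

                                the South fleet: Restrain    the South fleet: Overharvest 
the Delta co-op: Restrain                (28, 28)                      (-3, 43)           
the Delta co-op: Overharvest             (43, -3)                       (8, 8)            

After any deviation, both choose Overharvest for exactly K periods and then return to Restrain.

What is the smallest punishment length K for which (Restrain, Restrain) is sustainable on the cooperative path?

2

Need Σ_{k=1}^{K} δ^k ≥ (43−28)/(28−8) = 0.7500 at δ = 5/7.
At K = 1 the sum is 0.7143 < 0.7500; at K = 2 it is 1.2245 ≥ 0.7500.
So the minimum punishment length is K = 2.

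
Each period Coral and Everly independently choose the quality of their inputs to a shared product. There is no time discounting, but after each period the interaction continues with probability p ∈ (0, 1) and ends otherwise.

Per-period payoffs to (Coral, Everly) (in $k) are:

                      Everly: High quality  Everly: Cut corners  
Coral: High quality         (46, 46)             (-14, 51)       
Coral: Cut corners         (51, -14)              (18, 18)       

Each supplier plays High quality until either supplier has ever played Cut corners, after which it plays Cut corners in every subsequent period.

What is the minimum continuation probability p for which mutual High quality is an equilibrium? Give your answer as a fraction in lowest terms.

Expected cooperation value is 46 + p·46 + p²·46 + … = 46/(1−p); deviation gives 51 + p·18/(1−p).
46 ≥ 51(1−p) + 18p ⇒ 33p ≥ 5 ⇒ p ≥ 5/33.

5/33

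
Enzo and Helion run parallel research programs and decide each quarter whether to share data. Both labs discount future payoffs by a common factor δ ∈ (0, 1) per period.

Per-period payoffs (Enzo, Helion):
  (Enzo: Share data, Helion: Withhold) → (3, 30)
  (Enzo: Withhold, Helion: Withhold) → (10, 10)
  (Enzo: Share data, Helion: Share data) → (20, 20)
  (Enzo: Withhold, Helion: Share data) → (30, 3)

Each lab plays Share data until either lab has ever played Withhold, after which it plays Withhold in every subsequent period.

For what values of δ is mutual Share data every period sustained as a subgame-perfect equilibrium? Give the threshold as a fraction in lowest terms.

1/2

20/(1−δ) ≥ 30 + 10δ/(1−δ)
20 ≥ 30 − 20δ
δ ≥ 10/20 = 1/2.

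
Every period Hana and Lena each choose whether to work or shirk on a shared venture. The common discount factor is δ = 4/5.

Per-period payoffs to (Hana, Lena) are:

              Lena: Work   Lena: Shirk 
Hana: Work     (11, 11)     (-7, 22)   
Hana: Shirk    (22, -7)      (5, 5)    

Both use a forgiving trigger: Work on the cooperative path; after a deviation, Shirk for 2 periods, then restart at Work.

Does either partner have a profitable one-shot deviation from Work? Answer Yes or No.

Yes

Comparing payoff streams over the 3 periods until play realigns: cooperate → 11(1+δ+…+δ^2); deviate → 22 + 5(δ+…+δ^2).
Cooperation is sustained iff (11−5)(δ+…+δ^2) ≥ 22−11.
δ+…+δ^2 = 4/5·(1−(4/5)^2)/(1−4/5) = 1.4400, and (22−11)/(11−5) = 1.8333.
1.4400 < 1.8333, so cooperation is not sustainable.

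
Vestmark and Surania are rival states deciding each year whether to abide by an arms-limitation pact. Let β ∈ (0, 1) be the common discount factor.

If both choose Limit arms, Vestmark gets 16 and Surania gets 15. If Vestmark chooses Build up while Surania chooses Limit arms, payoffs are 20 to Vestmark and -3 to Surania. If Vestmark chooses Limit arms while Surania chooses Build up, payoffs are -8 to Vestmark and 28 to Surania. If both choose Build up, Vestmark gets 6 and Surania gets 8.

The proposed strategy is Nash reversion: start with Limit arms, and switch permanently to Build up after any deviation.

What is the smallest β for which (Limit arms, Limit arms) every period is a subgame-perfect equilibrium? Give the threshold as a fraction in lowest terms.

13/20

Vestmark's threshold: (20−16)/(20−6) = 2/7.
Surania's threshold: (28−15)/(28−8) = 13/20.
2/7 < 13/20, so Surania binds and β* = 13/20.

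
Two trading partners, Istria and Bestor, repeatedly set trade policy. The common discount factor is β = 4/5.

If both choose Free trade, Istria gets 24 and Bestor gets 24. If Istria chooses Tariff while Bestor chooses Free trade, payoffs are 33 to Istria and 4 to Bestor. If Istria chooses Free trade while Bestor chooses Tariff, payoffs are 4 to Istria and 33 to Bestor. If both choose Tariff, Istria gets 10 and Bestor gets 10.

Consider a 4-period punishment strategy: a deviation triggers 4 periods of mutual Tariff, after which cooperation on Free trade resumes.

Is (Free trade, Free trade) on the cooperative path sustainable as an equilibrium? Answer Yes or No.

Comparing payoff streams over the 5 periods until play realigns: cooperate → 24(1+β+…+β^4); deviate → 33 + 10(β+…+β^4).
Cooperation is sustained iff (24−10)(β+…+β^4) ≥ 33−24.
β+…+β^4 = 4/5·(1−(4/5)^4)/(1−4/5) = 2.3616, and (33−24)/(24−10) = 0.6429.
2.3616 ≥ 0.6429, so cooperation is sustainable.

Yes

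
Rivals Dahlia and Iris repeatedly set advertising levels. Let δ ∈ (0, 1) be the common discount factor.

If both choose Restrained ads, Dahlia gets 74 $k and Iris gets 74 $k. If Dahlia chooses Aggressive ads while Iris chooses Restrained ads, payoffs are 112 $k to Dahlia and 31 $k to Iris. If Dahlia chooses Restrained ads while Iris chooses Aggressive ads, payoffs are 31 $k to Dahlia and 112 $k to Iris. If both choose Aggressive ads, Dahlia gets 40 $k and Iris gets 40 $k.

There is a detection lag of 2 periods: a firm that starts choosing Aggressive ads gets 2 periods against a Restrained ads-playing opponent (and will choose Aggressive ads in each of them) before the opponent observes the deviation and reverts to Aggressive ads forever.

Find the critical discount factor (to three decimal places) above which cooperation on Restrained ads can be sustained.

Deviating for the 2 undetected periods gains 112−74 = 38 per period over cooperation, then loses 74−40 = 34 per period forever once punishment starts.
Gain: 38(1 + δ + … + δ^1); loss: 34·δ^2/(1−δ).
No profitable deviation ⇔ 38(1−δ^2) ≤ 34·δ^2, i.e. δ^2 ≥ 38/(38+34) = 19/36.
Hence δ ≥ (19/36)^(1/2) ≈ 0.726.

0.726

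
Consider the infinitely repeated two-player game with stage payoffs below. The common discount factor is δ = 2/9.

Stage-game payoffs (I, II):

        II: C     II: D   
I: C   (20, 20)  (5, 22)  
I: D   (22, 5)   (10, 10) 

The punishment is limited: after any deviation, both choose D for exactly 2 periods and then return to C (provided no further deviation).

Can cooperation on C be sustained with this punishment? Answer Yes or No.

Yes

IC: δ+…+δ^2 ≥ (22−20)/(20−10) = 1/5.
At δ = 2/9: partial sum = 0.2716 ≥ 0.2000. Cooperation sustainable.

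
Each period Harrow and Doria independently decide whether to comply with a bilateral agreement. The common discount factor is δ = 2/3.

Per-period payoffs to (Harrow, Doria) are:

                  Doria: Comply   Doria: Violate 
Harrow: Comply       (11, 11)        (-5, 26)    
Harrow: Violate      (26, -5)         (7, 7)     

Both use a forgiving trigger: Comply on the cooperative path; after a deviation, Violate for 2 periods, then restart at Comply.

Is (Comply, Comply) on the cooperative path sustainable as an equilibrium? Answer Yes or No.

No

IC: δ+…+δ^2 ≥ (26−11)/(11−7) = 15/4.
At δ = 2/3: partial sum = 1.1111 < 3.7500. Cooperation not sustainable.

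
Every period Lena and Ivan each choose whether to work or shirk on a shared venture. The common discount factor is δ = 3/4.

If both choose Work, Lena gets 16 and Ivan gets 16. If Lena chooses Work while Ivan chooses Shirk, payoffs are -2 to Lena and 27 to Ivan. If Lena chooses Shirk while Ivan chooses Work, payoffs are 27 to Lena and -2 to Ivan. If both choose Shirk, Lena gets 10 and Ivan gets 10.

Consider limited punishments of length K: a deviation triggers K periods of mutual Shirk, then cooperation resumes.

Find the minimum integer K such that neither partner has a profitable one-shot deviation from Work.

Need Σ_{k=1}^{K} δ^k ≥ (27−16)/(16−10) = 1.8333 at δ = 3/4.
At K = 3 the sum is 1.7344 < 1.8333; at K = 4 it is 2.0508 ≥ 1.8333.
So the minimum punishment length is K = 4.

4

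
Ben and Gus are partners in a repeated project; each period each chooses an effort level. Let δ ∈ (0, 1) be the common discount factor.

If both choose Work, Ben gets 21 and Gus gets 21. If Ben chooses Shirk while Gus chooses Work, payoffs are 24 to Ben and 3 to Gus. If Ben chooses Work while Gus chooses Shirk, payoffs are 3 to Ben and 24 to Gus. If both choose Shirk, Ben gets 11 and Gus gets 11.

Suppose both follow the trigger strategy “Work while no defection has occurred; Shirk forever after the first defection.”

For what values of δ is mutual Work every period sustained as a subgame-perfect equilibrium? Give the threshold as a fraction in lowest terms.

3/13

Cooperation forever yields 21 each period: 21/(1−δ).
Deviating yields 24 once, then 11 forever: 24 + 11δ/(1−δ).
No profitable deviation requires 21/(1−δ) ≥ 24 + 11δ/(1−δ).
Multiplying by (1−δ): 21 ≥ 24(1−δ) + 11δ = 24 − 13δ.
So 13δ ≥ 3, i.e. δ ≥ 3/13.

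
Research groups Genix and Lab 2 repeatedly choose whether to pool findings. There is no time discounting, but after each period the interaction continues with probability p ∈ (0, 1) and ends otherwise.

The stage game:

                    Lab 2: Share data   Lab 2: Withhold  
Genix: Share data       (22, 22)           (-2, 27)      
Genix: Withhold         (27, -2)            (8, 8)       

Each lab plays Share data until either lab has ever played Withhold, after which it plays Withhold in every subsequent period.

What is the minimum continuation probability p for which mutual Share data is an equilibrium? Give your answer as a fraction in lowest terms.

Expected cooperation value is 22 + p·22 + p²·22 + … = 22/(1−p); deviation gives 27 + p·8/(1−p).
22 ≥ 27(1−p) + 8p ⇒ 19p ≥ 5 ⇒ p ≥ 5/19.

5/19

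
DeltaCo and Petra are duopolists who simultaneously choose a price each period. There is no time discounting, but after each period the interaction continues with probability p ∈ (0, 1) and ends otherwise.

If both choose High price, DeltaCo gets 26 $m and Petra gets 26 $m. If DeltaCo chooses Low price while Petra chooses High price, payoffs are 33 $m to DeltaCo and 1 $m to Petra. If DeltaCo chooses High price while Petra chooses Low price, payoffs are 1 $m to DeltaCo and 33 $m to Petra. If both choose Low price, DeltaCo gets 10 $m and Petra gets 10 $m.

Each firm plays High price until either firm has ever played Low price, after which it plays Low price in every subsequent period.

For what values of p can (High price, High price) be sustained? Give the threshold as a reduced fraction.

Expected cooperation value is 26 + p·26 + p²·26 + … = 26/(1−p); deviation gives 33 + p·10/(1−p).
26 ≥ 33(1−p) + 10p ⇒ 23p ≥ 7 ⇒ p ≥ 7/23.

7/23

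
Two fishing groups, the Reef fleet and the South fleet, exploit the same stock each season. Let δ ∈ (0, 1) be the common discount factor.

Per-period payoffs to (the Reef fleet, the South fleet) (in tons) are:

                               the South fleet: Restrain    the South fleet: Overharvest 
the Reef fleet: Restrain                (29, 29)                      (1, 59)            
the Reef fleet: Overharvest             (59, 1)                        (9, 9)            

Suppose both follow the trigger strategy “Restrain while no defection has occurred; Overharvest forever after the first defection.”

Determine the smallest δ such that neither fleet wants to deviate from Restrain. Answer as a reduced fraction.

Under grim trigger the critical discount factor is (T−C)/(T−P) with T = 59, C = 29, P = 9.
δ* = (59−29)/(59−9) = 30/50 = 3/5.

3/5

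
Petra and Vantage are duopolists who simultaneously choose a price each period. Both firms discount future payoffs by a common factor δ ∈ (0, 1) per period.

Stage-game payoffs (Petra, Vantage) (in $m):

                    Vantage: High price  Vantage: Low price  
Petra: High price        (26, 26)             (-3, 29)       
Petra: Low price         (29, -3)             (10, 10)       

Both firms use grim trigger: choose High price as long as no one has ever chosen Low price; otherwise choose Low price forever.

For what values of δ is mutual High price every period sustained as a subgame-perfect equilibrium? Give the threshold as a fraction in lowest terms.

Under grim trigger the critical discount factor is (T−C)/(T−P) with T = 29, C = 26, P = 10.
δ* = (29−26)/(29−10) = 3/19.

3/19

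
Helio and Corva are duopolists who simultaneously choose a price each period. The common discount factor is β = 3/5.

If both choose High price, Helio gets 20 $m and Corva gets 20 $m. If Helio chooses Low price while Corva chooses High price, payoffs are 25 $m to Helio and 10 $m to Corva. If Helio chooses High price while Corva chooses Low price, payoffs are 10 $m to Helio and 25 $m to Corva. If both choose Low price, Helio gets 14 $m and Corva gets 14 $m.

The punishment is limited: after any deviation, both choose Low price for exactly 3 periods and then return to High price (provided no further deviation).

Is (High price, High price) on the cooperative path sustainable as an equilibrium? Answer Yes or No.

Yes

Comparing payoff streams over the 4 periods until play realigns: cooperate → 20(1+β+…+β^3); deviate → 25 + 14(β+…+β^3).
Cooperation is sustained iff (20−14)(β+…+β^3) ≥ 25−20.
β+…+β^3 = 3/5·(1−(3/5)^3)/(1−3/5) = 1.1760, and (25−20)/(20−14) = 0.8333.
1.1760 ≥ 0.8333, so cooperation is sustainable.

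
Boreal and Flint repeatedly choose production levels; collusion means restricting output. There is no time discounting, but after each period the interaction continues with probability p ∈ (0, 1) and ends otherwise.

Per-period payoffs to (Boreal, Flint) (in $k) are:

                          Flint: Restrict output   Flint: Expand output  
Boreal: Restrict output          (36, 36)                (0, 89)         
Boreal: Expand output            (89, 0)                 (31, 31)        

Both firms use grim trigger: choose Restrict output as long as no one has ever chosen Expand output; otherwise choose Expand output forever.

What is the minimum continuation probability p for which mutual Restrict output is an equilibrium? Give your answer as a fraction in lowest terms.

With no time discounting, the continuation probability p plays the role of the discount factor.
Grim-trigger IC: 36/(1−p) ≥ 89 + 31p/(1−p) ⇒ p ≥ (89−36)/(89−31) = 53/58.

53/58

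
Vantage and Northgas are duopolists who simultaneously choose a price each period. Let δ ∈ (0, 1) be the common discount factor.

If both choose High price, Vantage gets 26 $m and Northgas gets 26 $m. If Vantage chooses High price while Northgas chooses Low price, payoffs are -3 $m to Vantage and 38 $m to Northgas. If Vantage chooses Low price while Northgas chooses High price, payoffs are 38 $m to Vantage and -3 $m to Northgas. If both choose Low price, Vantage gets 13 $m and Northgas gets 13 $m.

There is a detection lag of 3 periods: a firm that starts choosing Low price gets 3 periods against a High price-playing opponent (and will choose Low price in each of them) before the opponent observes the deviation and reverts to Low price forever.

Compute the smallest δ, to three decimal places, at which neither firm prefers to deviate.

0.783

A deviator earns 38 for 3 periods, then 13 forever; cooperating earns 26 forever. Multiplying the IC by (1−δ):
26 ≥ 38(1−δ^3) + 13δ^3, so 25·δ^3 ≥ 12 and δ^3 ≥ 12/25.
δ ≥ (12/25)^(1/3) ≈ 0.783.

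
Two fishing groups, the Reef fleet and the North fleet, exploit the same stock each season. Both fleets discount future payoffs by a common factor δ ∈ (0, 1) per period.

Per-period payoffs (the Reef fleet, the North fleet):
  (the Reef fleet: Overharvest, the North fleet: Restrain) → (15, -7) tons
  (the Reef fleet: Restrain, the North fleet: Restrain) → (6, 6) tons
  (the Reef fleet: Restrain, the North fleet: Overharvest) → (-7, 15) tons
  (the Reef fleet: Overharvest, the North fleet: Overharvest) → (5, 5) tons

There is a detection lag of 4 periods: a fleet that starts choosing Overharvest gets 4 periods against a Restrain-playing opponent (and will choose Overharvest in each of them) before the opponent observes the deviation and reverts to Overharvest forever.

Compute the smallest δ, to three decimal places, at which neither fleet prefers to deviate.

A deviator earns 15 for 4 periods, then 5 forever; cooperating earns 6 forever. Multiplying the IC by (1−δ):
6 ≥ 15(1−δ^4) + 5δ^4, so 10·δ^4 ≥ 9 and δ^4 ≥ 9/10.
δ ≥ (9/10)^(1/4) ≈ 0.974.

0.974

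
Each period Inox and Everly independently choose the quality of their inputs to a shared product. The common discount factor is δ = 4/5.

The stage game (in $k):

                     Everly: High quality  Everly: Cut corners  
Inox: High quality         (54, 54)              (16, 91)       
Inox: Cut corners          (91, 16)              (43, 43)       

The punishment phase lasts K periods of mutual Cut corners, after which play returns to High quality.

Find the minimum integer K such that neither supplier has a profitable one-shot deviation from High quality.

No profitable deviation requires (54−43)(δ+…+δ^K) ≥ 91−54, i.e. δ+…+δ^K ≥ 37/11 ≈ 3.3636.
With δ = 4/5, the partial sums are K=1: 0.8000, K=2: 1.4400, …, K=7: 3.1611, K=8: 3.3289, K=9: 3.4631.
K = 9 is the first length at which the sum reaches 3.3636.

9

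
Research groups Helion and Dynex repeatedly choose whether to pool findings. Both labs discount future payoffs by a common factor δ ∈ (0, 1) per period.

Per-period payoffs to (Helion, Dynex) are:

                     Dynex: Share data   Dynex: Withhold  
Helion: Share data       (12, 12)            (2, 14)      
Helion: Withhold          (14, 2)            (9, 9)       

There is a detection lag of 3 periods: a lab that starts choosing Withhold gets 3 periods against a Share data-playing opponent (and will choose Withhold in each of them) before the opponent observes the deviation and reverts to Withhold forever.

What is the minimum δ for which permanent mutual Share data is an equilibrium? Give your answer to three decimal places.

The best deviation is to choose Withhold for all 3 undetected periods, earning 14 each, then 9 forever once detected.
Deviation value: 14(1−δ^3)/(1−δ) + 9δ^3/(1−δ); cooperation value: 12/(1−δ).
IC: 12 ≥ 14(1−δ^3) + 9δ^3 = 14 − 5δ^3.
So δ^3 ≥ 2/5, giving δ ≥ (2/5)^(1/3) ≈ 0.737.

0.737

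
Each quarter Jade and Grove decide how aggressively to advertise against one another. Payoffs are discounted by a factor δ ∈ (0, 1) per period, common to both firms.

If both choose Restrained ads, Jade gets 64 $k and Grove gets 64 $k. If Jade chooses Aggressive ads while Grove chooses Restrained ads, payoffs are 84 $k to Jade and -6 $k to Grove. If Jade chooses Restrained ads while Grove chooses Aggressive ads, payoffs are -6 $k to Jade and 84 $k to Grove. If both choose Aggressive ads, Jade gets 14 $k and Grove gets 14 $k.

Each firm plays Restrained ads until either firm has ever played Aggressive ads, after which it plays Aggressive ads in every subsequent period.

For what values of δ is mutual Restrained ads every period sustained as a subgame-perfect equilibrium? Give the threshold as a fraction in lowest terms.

2/7

One-period gain from deviating is 84 − 64 = 20. The loss is 64 − 14 = 50 in every subsequent period, with present value 50·δ/(1−δ).
Deviation is unprofitable when 50·δ/(1−δ) ≥ 20, i.e. δ/(1−δ) ≥ 2/5.
Equivalently δ ≥ 20/(20+50) = 2/7.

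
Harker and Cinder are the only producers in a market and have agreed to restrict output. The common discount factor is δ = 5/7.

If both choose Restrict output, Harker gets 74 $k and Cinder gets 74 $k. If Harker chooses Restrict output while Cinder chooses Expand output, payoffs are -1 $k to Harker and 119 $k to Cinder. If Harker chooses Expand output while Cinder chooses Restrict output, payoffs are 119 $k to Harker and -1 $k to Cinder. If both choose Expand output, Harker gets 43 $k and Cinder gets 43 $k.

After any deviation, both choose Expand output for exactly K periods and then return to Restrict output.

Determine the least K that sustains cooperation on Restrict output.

3

No profitable deviation requires (74−43)(δ+…+δ^K) ≥ 119−74, i.e. δ+…+δ^K ≥ 45/31 ≈ 1.4516.
With δ = 5/7, the partial sums are K=1: 0.7143, K=2: 1.2245, K=3: 1.5889.
K = 3 is the first length at which the sum reaches 1.4516.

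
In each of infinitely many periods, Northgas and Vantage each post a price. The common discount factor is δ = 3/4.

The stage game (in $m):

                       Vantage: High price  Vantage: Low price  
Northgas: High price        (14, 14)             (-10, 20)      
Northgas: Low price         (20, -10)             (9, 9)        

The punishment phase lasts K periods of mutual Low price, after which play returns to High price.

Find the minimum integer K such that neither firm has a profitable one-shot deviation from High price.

2

IC: δ(1−δ^K)/(1−δ) ≥ (20−14)/(14−9) = 6/5.
With δ = 3/4: need 1 − δ^K ≥ 6/5·(1−3/4)/(3/4), i.e. δ^K ≤ 0.6000.
Since (3/4)^1 = 0.7500 and (3/4)^2 = 0.5625, the smallest such K is 2.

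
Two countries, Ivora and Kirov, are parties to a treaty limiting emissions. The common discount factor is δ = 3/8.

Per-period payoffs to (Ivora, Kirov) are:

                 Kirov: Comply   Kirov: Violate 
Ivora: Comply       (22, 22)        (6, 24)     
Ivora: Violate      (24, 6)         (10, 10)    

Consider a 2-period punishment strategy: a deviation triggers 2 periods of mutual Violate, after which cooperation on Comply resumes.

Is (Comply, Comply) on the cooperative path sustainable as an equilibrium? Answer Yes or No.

IC: δ+…+δ^2 ≥ (24−22)/(22−10) = 1/6.
At δ = 3/8: partial sum = 0.5156 ≥ 0.1667. Cooperation sustainable.

Yes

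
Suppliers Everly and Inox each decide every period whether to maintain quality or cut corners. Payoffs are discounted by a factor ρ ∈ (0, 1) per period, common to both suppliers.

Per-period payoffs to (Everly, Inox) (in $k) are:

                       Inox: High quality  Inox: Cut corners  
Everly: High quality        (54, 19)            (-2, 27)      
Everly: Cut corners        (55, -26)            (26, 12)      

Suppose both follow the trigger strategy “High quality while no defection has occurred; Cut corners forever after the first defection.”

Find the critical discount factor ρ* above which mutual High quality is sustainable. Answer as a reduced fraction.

Everly: cooperation gives 54 each period; deviation gives 55 once then 26 forever.
  54/(1−ρ) ≥ 55 + 26ρ/(1−ρ) ⇒ ρ ≥ 1/29.
Inox: cooperation gives 19 each period; deviation gives 27 once then 12 forever.
  ρ ≥ 8/15.
Both must hold, so the binding constraint is Inox's: ρ ≥ 8/15.

8/15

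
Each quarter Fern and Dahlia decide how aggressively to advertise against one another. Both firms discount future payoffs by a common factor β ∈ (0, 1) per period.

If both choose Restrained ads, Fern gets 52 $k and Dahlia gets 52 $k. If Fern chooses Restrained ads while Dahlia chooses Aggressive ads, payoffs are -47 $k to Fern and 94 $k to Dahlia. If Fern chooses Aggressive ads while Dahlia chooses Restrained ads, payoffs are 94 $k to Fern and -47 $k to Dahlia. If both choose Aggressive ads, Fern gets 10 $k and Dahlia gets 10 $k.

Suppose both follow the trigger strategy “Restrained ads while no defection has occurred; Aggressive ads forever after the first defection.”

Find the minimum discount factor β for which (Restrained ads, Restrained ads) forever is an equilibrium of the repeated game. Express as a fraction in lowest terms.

Under grim trigger the critical discount factor is (T−C)/(T−P) with T = 94, C = 52, P = 10.
β* = (94−52)/(94−10) = 42/84 = 1/2.

1/2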